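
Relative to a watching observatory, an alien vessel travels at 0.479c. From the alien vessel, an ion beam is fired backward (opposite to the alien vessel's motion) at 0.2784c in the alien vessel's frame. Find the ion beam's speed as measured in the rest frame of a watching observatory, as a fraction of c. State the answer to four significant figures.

Relativistic velocity addition: u = (u' + v)/(1 + u'v/c²), with u' = −0.2784c and v = 0.479c.
Numerator: −0.2784 + 0.479 = 0.2006. Denominator: 1 + (−0.2784)(0.479) = 0.8666464.
u = 0.2006/0.8666464 = 0.23147, so the speed is 0.2315c.

0.2315c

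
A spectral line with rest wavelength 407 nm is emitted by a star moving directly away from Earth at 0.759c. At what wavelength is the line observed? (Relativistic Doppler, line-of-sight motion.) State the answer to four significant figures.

Relativistic Doppler for wavelength: λ_obs = λ_src · √((1+β)/(1−β)).
With β = 0.759: factor = √(1.759/0.241) = 2.7016.
λ_obs = 407 × 2.7016 = 1100 nm.

1100 nm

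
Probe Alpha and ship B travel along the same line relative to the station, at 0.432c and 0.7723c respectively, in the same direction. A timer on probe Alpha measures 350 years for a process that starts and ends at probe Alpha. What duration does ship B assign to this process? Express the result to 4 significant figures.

407.1 years

The velocity of probe Alpha relative to ship B is (0.432 − 0.7723)c / (1 − 0.432×0.7723) = −0.51068c; relative speed 0.51068c.
γ for this relative speed: γ = 1/√(1 − 0.260794) = 1.1631.
The clock on probe Alpha records proper time, so ship B measures Δt = γΔτ = 1.1631 × 350 = 407.1 years.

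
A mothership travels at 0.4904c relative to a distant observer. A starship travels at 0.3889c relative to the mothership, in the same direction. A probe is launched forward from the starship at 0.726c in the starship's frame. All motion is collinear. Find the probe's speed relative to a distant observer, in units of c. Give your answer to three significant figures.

0.953c

Apply u = (u'+v)/(1+u'v) twice. Probe in the mothership frame: (0.726+0.3889)/(1+0.726·0.3889) = 1.1149/1.2823414 = 0.86943c.
That velocity, transformed to the rest frame of a distant observer: (0.86943+0.4904)/(1+0.86943·0.4904) = 1.35983/1.426368472 = 0.95335c.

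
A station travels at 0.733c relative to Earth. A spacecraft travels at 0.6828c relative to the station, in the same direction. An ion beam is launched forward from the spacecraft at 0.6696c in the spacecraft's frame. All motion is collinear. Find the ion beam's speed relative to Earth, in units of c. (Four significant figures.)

First combine the ion beam and spacecraft (S''→S'): u₁ = (0.6696 + 0.6828)/(1 + 0.6696×0.6828) = 1.3524/1.45720288 = 0.92808.
Then combine with the station (S'→S): u = (0.92808 + 0.733)/(1 + 0.92808×0.733) = 1.66108/1.68028264 = 0.98857.

0.9886c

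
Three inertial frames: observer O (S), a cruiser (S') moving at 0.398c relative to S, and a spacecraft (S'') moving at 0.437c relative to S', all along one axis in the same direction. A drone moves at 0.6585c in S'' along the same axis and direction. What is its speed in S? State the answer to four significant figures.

First combine the drone and spacecraft (S''→S'): u₁ = (0.6585 + 0.437)/(1 + 0.6585×0.437) = 1.0955/1.2877645 = 0.8507.
Then combine with the cruiser (S'→S): u = (0.8507 + 0.398)/(1 + 0.8507×0.398) = 1.2487/1.3385786 = 0.93286.

0.9329c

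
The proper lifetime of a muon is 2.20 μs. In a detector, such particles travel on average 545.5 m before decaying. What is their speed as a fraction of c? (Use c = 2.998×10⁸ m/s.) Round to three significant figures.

Let x = d/(cτ) = 545.5 m / (2.998×10⁸ m/s × 2.200×10^-6 s) = 0.82707. Since d = βγcτ, x = βγ = β/√(1−β²).
Solving: β² = x²/(1+x²) = 0.684045/1.684045 = 0.406192, so β = 0.637.

0.637c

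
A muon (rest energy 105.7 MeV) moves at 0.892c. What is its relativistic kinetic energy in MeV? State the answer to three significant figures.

γ = 1/√(1 − β²) = 1/√(1 − 0.795664) = 1/√0.204336 = 1/0.452035 = 2.2122.
Kinetic energy: K = (γ − 1)mc² = (2.2122 − 1) × 105.7 MeV = 1.2122 × 105.7 = 128 MeV.

128 MeV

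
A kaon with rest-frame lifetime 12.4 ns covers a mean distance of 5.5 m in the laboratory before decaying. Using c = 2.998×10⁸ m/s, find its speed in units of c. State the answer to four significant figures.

Lab distance = (lab lifetime)·v = γτ·βc, so βγ = d/(cτ) = 5.500/(2.998×10⁸ × 1.240×10^-8) = 1.4795.
With βγ = 1.4795: γ² = 1 + (βγ)² = 3.18892, and β = (βγ)/γ = 1.4795/1.78575 = 0.8285.

0.8285c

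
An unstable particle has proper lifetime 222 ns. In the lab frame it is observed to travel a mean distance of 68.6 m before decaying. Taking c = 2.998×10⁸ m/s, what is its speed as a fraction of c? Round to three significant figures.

Lab distance = (lab lifetime)·v = γτ·βc, so βγ = d/(cτ) = 68.60/(2.998×10⁸ × 2.220×10^-7) = 1.0307.
With βγ = 1.0307: γ² = 1 + (βγ)² = 2.06234, and β = (βγ)/γ = 1.0307/1.43608 = 0.718.

0.718c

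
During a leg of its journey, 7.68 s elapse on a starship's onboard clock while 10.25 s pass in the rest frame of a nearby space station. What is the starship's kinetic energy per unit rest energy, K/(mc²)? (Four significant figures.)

The time-dilation ratio gives γ = 10.25/7.68 = 1.33464.
Since K = (γ−1)mc², K/(mc²) = 1.33464 − 1 = 0.3346.

0.3346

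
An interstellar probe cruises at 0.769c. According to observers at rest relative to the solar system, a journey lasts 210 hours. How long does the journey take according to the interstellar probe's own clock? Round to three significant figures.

β² = 0.591361, so γ = 1/√0.408639 = 1.5643.
The interstellar probe's clock runs slow as seen from the solar system, so Δτ = Δt/γ = 210/1.5643 = 134 hours.

134 hours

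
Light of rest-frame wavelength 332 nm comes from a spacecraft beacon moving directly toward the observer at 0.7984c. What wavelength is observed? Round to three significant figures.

111 nm

Relativistic Doppler for wavelength: λ_obs = λ_src · √((1−β)/(1+β)).
With β = 0.7984: factor = √(0.2016/1.7984) = 0.33481.
λ_obs = 332 × 0.33481 = 111 nm.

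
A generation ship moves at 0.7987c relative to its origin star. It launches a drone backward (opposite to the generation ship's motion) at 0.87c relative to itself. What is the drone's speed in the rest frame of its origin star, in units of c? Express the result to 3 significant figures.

Relativistic velocity addition: u = (u' + v)/(1 + u'v/c²), with u' = −0.87c and v = 0.7987c.
Numerator: −0.87 + 0.7987 = −0.0713. Denominator: 1 + (−0.87)(0.7987) = 0.305131.
u = −0.0713/0.305131 = −0.23367, so the speed is 0.234c.

0.234c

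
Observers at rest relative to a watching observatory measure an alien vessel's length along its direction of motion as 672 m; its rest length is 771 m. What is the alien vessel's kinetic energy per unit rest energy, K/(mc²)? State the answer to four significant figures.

Length contraction gives γ = L₀/L = 771/672 = 1.14732.
Since K = (γ−1)mc², K/(mc²) = 1.14732 − 1 = 0.1473.

0.1473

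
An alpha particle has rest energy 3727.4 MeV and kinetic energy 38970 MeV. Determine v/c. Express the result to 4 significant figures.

γ = 1 + K/(mc²) = 1 + 38970/3727.4 = 11.455.
β = √(1 − 1/γ²) = √(1 − 0.00762096) = √0.99237904 = 0.9962.

0.9962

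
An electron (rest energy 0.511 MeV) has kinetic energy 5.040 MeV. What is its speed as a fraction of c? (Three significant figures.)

γ = 1 + K/(mc²) = 1 + 5.040/0.511 = 10.863.
β = √(1 − 1/γ²) = √(1 − 0.00847423) = √0.99152577 = 0.996.

0.996c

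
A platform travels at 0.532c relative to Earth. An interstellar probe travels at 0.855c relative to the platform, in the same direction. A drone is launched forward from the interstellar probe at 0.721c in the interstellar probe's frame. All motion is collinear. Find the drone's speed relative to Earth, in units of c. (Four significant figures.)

0.9923c

First combine the drone and interstellar probe (S''→S'): u₁ = (0.721 + 0.855)/(1 + 0.721×0.855) = 1.576/1.616455 = 0.97497.
Then combine with the platform (S'→S): u = (0.97497 + 0.532)/(1 + 0.97497×0.532) = 1.50697/1.51868404 = 0.99229.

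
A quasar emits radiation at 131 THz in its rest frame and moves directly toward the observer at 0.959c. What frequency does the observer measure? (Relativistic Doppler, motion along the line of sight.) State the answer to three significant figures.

906 THz

Relativistic Doppler (source moving toward): f_obs = f_src · √((1+β)/(1−β)).
With β = 0.959: factor = √(1.959/0.041) = 6.9123.
f_obs = 131 × 6.9123 = 906 THz.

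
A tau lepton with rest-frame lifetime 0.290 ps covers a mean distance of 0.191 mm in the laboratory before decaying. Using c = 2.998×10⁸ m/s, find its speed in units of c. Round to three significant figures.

Let x = d/(cτ) = 1.910×10^-4 m / (2.998×10⁸ m/s × 2.900×10^-13 s) = 2.1969. Since d = βγcτ, x = βγ = β/√(1−β²).
Solving: β² = x²/(1+x²) = 4.82637/5.82637 = 0.828367, so β = 0.910.

0.910c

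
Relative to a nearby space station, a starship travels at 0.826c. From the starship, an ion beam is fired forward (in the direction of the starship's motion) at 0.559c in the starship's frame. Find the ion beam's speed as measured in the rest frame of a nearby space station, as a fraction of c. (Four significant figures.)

0.9475c

Relativistic velocity addition: u = (u' + v)/(1 + u'v/c²), with u' = 0.559c and v = 0.826c.
Numerator: 0.559 + 0.826 = 1.385. Denominator: 1 + (0.559)(0.826) = 1.461734.
u = 1.385/1.461734 = 0.9475, so the speed is 0.9475c.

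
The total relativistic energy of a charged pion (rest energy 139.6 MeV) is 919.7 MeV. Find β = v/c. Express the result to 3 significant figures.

γ = E/(mc²) = 919.7/139.6 = 6.5881.
β = √(1 − 1/γ²) = √(1 − 0.0230398) = √0.9769602 = 0.988.

0.988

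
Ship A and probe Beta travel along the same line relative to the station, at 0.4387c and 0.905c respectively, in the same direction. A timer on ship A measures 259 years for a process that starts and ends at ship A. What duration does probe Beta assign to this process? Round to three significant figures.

409 years

The velocity of ship A relative to probe Beta is (0.4387 − 0.905)c / (1 − 0.4387×0.905) = −0.77333c; relative speed 0.77333c.
γ for this relative speed: γ = 1/√(1 − 0.598039) = 1.5773.
Ship A's interval is proper; time dilation gives Δt_B = γΔτ = 1.5773 × 259 years = 409 years.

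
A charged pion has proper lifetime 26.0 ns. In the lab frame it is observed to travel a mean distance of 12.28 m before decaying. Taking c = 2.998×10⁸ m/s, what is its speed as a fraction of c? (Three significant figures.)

0.844c

Let x = d/(cτ) = 12.28 m / (2.998×10⁸ m/s × 2.600×10^-8 s) = 1.5754. Since d = βγcτ, x = βγ = β/√(1−β²).
Solving: β² = x²/(1+x²) = 2.48189/3.48189 = 0.7128, so β = 0.844.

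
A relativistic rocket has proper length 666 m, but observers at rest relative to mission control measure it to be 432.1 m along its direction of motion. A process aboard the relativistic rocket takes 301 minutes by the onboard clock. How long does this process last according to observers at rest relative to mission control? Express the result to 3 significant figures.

464 minutes

From L = L₀/γ: γ = 666/432.1 = 1.54131.
Δt = γΔτ = 1.54131 × 301 = 464 minutes.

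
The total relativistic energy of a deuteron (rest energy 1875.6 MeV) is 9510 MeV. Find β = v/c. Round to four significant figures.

0.9804

Total energy E = γmc² gives γ = 9510/1875.6 = 5.0704.
Hence β = √(1 − 1/γ²) = √(1 − 0.038897) = √0.961103 = 0.9804.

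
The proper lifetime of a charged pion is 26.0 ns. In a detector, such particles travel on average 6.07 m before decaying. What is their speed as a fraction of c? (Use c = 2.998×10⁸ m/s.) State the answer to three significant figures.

Let x = d/(cτ) = 6.070 m / (2.998×10⁸ m/s × 2.600×10^-8 s) = 0.77872. Since d = βγcτ, x = βγ = β/√(1−β²).
Solving: β² = x²/(1+x²) = 0.606405/1.606405 = 0.377492, so β = 0.614.

0.614c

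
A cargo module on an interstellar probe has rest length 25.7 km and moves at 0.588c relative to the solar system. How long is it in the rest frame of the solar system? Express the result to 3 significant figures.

γ = 1/√(1 − β²) = 1/√(1 − 0.345744) = 1/√0.654256 = 1/0.808861 = 1.2363.
Along the direction of motion the measured length is L₀/γ = 25.7/1.2363 = 20.8 km.

20.8 km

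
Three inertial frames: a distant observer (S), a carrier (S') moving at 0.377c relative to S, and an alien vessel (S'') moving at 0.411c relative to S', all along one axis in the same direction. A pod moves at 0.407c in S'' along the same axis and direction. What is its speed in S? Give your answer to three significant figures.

First combine the pod and alien vessel (S''→S'): u₁ = (0.407 + 0.411)/(1 + 0.407×0.411) = 0.818/1.167277 = 0.70078.
Then combine with the carrier (S'→S): u = (0.70078 + 0.377)/(1 + 0.70078×0.377) = 1.07778/1.26419406 = 0.85254.

0.853c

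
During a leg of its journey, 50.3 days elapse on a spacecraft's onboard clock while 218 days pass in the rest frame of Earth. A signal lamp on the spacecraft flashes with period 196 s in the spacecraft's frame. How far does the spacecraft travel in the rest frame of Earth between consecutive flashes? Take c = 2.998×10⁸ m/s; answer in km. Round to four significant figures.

The time-dilation ratio gives γ = 218/50.3 = 4.334.
β = √(1 − 1/γ²) = 0.97302. Lab-frame period = γτ = 4.334×196 s = 849.46 s. Distance = βc × γτ = 0.97302 × 2.998×10⁸ m/s × 849.46 s = 2.4780×10^11 m = 2.478×10^8 km.

2.478×10^8 km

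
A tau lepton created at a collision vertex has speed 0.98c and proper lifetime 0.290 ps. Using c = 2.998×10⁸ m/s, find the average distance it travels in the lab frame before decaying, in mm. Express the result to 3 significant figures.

γ = 1/√(1 − β²) = 1/√(1 − 0.9604) = 1/√0.0396 = 1/0.198997 = 5.0252.
Lab-frame lifetime: Δt = γτ = 5.0252 × 0.290 ps = 1.4573 ps.
Distance: d = vΔt = 0.98 × 2.998×10⁸ m/s × 1.4573×10^-12 s = 4.28×10^-4 m = 0.428 mm.

0.428 mm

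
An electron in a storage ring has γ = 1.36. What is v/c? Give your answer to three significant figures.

β = √(1 − 1/γ²) = √(1 − 1/1.8496) = √0.459343 = 0.678.

0.678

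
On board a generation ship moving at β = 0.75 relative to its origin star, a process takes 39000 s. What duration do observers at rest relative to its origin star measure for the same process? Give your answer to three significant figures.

59000 s

γ = 1/√(1 − β²) = 1/√(1 − 0.5625) = 1/√0.4375 = 1/0.661438 = 1.5119.
The onboard clock measures proper time, so the interval in the rest frame of its origin star is dilated: Δt = γ·Δτ = 1.5119 × 39000 s = 59000 s.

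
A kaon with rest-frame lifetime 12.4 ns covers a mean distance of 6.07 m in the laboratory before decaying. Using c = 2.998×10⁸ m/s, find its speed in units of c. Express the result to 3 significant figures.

Lab distance = (lab lifetime)·v = γτ·βc, so βγ = d/(cτ) = 6.070/(2.998×10⁸ × 1.240×10^-8) = 1.6328.
With βγ = 1.6328: γ² = 1 + (βγ)² = 3.66604, and β = (βγ)/γ = 1.6328/1.91469 = 0.853.

0.853c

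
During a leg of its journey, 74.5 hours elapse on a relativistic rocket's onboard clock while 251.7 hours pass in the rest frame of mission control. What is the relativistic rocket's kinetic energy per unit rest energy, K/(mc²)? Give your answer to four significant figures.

2.379

γ = Δt/Δτ = 251.7/74.5 = 3.37852.
K/(mc²) = γ − 1 = 3.37852 − 1 = 2.379.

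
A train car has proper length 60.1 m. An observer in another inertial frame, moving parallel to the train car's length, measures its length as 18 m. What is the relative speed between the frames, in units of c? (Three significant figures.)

Length contraction gives γ = L₀/L = 60.1/18 = 3.3389.
β = √(1 − 1/γ²) = √0.9103 = 0.954.

0.954c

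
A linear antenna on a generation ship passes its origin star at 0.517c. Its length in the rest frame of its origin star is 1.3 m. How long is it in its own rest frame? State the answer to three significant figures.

1.52 m

With β = 0.517, γ = 1/√(1 − 0.517²) = 1/√0.732711 = 1.1682.
Proper length: L₀ = γ·L = 1.1682 × 1.3 = 1.52 m.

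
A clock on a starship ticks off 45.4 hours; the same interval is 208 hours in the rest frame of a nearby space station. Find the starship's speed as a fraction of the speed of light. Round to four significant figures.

0.9759c

γ = Δt/Δτ = 208/45.4 = 4.5815.
β = √(1 − 1/γ²) = √(1 − 0.0476414) = √0.9523586 = 0.9759.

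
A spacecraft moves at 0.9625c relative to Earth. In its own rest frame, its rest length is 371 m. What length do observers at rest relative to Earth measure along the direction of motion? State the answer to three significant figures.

γ = 1/√(1 − β²) = 1/√(1 − 0.92640625) = 1/√0.07359375 = 1/0.271282 = 3.6862.
Along the direction of motion the measured length is L₀/γ = 371/3.6862 = 101 m.

101 m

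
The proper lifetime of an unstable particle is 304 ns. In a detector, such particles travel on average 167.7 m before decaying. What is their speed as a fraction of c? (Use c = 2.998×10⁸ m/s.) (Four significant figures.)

0.8786c

d = βγcτ ⇒ βγ = d/(cτ) = 167.7 m / (91.1392 m) = 1.84.
β = (βγ)/√(1+(βγ)²) = 1.84/√4.3856 = 0.8786.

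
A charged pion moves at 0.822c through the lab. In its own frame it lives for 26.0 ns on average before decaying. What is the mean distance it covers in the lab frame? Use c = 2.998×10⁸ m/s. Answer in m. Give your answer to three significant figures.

Lorentz factor: γ = (1 − 0.675684)^(−1/2) = 1.756.
Lab-frame lifetime: Δt = γτ = 1.756 × 26.0 ns = 45.656 ns.
Distance: d = vΔt = 0.822 × 2.998×10⁸ m/s × 4.5656×10^-8 s = 11.3 m.

11.3 m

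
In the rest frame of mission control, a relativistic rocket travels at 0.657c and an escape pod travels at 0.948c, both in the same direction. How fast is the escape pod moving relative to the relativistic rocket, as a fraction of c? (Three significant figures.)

Transform to the relativistic rocket's frame: u' = (u − v)/(1 − uv/c²).
u' = (0.948 − 0.657)/(1 − 0.948×0.657) = 0.291/0.377164 = 0.77155.
Speed in the relativistic rocket's frame: 0.772c (in the same direction).

0.772c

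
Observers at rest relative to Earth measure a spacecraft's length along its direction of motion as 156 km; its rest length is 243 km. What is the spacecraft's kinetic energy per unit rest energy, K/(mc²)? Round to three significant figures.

0.558

From L = L₀/γ: γ = 243/156 = 1.55769.
K/(mc²) = γ − 1 = 1.55769 − 1 = 0.558.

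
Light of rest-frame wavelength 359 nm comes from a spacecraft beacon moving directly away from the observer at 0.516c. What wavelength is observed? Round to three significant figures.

Relativistic Doppler for wavelength: λ_obs = λ_src · √((1+β)/(1−β)).
With β = 0.516: factor = √(1.516/0.484) = 1.7698.
λ_obs = 359 × 1.7698 = 635 nm.

635 nm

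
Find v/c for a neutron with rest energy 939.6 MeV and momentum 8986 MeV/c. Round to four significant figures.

0.9946

βγ = pc/(mc²) = 8986/939.6 = 9.5636.
Since γ² = 1 + (βγ)² = 92.4624, γ = √92.4624 = 9.61574, and β = (βγ)/γ = 9.5636/9.61574 = 0.9946.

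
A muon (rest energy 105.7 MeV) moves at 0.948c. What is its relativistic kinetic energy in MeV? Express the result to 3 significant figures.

γ = 1/√(1 − β²) = 1/√(1 − 0.898704) = 1/√0.101296 = 1/0.31827 = 3.142.
Kinetic energy: K = (γ − 1)mc² = (3.142 − 1) × 105.7 MeV = 2.142 × 105.7 = 226 MeV.

226 MeV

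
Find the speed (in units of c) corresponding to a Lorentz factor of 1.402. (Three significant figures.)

0.701c

β = √(1 − 1/γ²) = √(1 − 1/1.965604) = √0.491251 = 0.701.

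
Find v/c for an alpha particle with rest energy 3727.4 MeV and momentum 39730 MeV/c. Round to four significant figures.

0.9956

pc/(mc²) = 39730/3727.4 = 10.659 = βγ = β/√(1−β²).
So β² = x²/(1 + x²) with x = 10.659: x² = 113.614, β² = 113.614/114.614 = 0.991275, β = 0.9956.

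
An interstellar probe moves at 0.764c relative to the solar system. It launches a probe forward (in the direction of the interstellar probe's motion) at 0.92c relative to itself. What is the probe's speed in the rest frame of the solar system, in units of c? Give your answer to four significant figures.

0.9889c

Relativistic velocity addition: u = (u' + v)/(1 + u'v/c²), with u' = 0.92c and v = 0.764c.
Numerator: 0.92 + 0.764 = 1.684. Denominator: 1 + (0.92)(0.764) = 1.70288.
u = 1.684/1.70288 = 0.98891, so the speed is 0.9889c.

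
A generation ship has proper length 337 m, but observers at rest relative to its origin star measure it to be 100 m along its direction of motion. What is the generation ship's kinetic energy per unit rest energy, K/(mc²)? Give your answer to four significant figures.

2.370

Length contraction gives γ = L₀/L = 337/100 = 3.37.
Since K = (γ−1)mc², K/(mc²) = 3.37 − 1 = 2.370.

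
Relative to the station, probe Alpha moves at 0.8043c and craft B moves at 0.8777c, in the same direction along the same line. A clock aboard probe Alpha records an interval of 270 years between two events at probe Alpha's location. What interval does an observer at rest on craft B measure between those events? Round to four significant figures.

278.8 years

Speed of probe Alpha in craft B's frame: u = (v_A − v_B)/(1 − v_A v_B/c²) = (0.8043 − 0.8777)/(1 − 0.8043×0.8777) = −0.0734/0.29406589 = −0.2496; |u| = 0.2496c.
γ for this relative speed: γ = 1/√(1 − 0.0623002) = 1.0327.
The clock on probe Alpha records proper time, so craft B measures Δt = γΔτ = 1.0327 × 270 = 278.8 years.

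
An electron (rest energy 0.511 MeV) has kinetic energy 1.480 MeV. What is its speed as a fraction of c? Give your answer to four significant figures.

0.9665c

γ = 1 + K/(mc²) = 1 + 1.480/0.511 = 3.8963.
β = √(1 − 1/γ²) = √(1 − 0.0658711) = √0.9341289 = 0.9665.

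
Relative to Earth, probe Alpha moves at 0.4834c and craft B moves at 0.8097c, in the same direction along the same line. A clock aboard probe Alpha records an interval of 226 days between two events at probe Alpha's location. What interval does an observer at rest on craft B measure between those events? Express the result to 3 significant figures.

268 days

The velocity of probe Alpha relative to craft B is (0.4834 − 0.8097)c / (1 − 0.4834×0.8097) = −0.53616c; relative speed 0.53616c.
At |u| = 0.53616c, γ = (1 − 0.287468)^(−1/2) = 1.1847.
Probe Alpha's interval is proper; time dilation gives Δt_B = γΔτ = 1.1847 × 226 days = 268 days.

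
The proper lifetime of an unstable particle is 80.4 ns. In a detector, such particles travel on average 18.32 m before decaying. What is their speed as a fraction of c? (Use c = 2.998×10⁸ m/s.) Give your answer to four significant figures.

0.6051c

Lab distance = (lab lifetime)·v = γτ·βc, so βγ = d/(cτ) = 18.32/(2.998×10⁸ × 8.040×10^-8) = 0.76004.
With βγ = 0.76004: γ² = 1 + (βγ)² = 1.577661, and β = (βγ)/γ = 0.76004/1.25605 = 0.6051.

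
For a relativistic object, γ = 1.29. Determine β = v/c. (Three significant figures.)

β = √(1 − 1/γ²) = √(1 − 1/1.6641) = √0.399075 = 0.632.

0.632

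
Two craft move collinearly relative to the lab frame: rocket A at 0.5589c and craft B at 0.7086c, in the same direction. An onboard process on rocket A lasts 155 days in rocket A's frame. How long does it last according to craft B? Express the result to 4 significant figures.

Transform rocket A's velocity into craft B's frame: (0.5589 − 0.7086)/(1 − 0.5589·0.7086) = −0.1497/0.60396346, so the relative speed is 0.24786c.
γ for this relative speed: γ = 1/√(1 − 0.0614346) = 1.0322.
The clock on rocket A records proper time, so craft B measures Δt = γΔτ = 1.0322 × 155 = 160.0 days.

160.0 days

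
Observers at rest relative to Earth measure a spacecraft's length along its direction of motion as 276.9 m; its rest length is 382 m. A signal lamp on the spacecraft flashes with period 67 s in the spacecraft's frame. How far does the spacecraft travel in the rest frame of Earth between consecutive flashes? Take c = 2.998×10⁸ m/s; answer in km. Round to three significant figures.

1.91×10^7 km

From L = L₀/γ: γ = 382/276.9 = 1.37956.
β = √(1 − 1/γ²) = 0.68889. Lab-frame period = γτ = 1.37956×67 s = 92.431 s. Distance = βc × γτ = 0.68889 × 2.998×10⁸ m/s × 92.431 s = 1.9090×10^10 m = 1.91×10^7 km.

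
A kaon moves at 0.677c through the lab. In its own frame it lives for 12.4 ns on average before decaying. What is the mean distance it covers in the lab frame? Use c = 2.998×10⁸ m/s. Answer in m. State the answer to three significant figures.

3.42 m

With β = 0.677, γ = 1/√(1 − 0.677²) = 1/√0.541671 = 1.3587.
Lab-frame lifetime: Δt = γτ = 1.3587 × 12.4 ns = 16.848 ns.
Distance: d = vΔt = 0.677 × 2.998×10⁸ m/s × 1.6848×10^-8 s = 3.42 m.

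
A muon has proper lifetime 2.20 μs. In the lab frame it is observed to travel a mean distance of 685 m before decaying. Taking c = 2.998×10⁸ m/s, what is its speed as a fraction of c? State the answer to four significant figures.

0.7204c

d = βγcτ ⇒ βγ = d/(cτ) = 685.0 m / (659.56 m) = 1.0386.
β = (βγ)/√(1+(βγ)²) = 1.0386/√2.07869 = 0.7204.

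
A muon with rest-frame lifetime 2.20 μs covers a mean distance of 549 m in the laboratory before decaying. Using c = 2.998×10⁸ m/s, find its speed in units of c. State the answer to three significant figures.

Let x = d/(cτ) = 549.0 m / (2.998×10⁸ m/s × 2.200×10^-6 s) = 0.83237. Since d = βγcτ, x = βγ = β/√(1−β²).
Solving: β² = x²/(1+x²) = 0.69284/1.69284 = 0.409277, so β = 0.640.

0.640c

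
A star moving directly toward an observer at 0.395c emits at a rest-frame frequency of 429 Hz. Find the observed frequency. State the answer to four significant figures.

651.4 Hz

Relativistic Doppler (source moving toward): f_obs = f_src · √((1+β)/(1−β)).
With β = 0.395: factor = √(1.395/0.605) = 1.5185.
f_obs = 429 × 1.5185 = 651.4 Hz.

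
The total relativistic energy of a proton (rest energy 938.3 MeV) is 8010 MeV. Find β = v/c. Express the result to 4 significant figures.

γ = E/(mc²) = 8010/938.3 = 8.5367.
β = √(1 − 1/γ²) = √(1 − 0.0137221) = √0.9862779 = 0.9931.

0.9931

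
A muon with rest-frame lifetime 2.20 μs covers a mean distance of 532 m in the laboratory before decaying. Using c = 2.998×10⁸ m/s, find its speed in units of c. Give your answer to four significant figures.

0.6278c

Let x = d/(cτ) = 532.0 m / (2.998×10⁸ m/s × 2.200×10^-6 s) = 0.8066. Since d = βγcτ, x = βγ = β/√(1−β²).
Solving: β² = x²/(1+x²) = 0.650604/1.650604 = 0.394161, so β = 0.6278.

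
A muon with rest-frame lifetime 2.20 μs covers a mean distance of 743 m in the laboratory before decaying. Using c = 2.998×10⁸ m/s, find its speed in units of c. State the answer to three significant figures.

0.748c

d = βγcτ ⇒ βγ = d/(cτ) = 743.0 m / (659.56 m) = 1.1265.
β = (βγ)/√(1+(βγ)²) = 1.1265/√2.269 = 0.748.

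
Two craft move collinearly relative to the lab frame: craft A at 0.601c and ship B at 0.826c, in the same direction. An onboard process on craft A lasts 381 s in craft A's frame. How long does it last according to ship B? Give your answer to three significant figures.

Speed of craft A in ship B's frame: u = (v_A − v_B)/(1 − v_A v_B/c²) = (0.601 − 0.826)/(1 − 0.601×0.826) = −0.225/0.503574 = −0.44681; |u| = 0.44681c.
γ for this relative speed: γ = 1/√(1 − 0.199639) = 1.1178.
Craft A's interval is proper; time dilation gives Δt_B = γΔτ = 1.1178 × 381 s = 426 s.

426 s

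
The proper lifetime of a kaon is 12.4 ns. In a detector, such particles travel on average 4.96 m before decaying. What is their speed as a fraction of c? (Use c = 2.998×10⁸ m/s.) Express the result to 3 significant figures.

Lab distance = (lab lifetime)·v = γτ·βc, so βγ = d/(cτ) = 4.960/(2.998×10⁸ × 1.240×10^-8) = 1.3342.
With βγ = 1.3342: γ² = 1 + (βγ)² = 2.78009, and β = (βγ)/γ = 1.3342/1.66736 = 0.800.

0.800c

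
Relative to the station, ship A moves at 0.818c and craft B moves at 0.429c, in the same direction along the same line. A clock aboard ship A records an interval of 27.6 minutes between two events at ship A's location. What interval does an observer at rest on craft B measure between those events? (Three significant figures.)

34.5 minutes

Speed of ship A in craft B's frame: u = (v_A − v_B)/(1 − v_A v_B/c²) = (0.818 − 0.429)/(1 − 0.818×0.429) = 0.389/0.649078 = 0.59931; |u| = 0.59931c.
γ for this relative speed: γ = 1/√(1 − 0.359172) = 1.2492.
The clock on ship A records proper time, so craft B measures Δt = γΔτ = 1.2492 × 27.6 = 34.5 minutes.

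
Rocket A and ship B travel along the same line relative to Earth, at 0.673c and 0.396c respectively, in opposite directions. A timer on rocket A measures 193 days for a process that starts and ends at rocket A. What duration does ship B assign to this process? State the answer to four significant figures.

Transform rocket A's velocity into ship B's frame: (0.673 + 0.396)/(1 + 0.673·0.396) = 1.069/1.266508, so the relative speed is 0.84405c.
At |u| = 0.84405c, γ = (1 − 0.71242)^(−1/2) = 1.8648.
Rocket A's interval is proper; time dilation gives Δt_B = γΔτ = 1.8648 × 193 days = 359.9 days.

359.9 days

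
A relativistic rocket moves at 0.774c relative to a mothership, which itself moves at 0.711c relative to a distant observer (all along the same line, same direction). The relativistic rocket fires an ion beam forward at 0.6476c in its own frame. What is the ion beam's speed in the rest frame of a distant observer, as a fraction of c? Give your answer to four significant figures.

Apply u = (u'+v)/(1+u'v) twice. Ion beam in the mothership frame: (0.6476+0.774)/(1+0.6476·0.774) = 1.4216/1.5012424 = 0.94695c.
That velocity, transformed to the rest frame of a distant observer: (0.94695+0.711)/(1+0.94695·0.711) = 1.65795/1.67328145 = 0.99084c.

0.9908c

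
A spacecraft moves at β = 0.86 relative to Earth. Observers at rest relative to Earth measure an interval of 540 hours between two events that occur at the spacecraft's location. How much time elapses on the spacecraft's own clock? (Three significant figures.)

β² = 0.7396, so γ = 1/√0.2604 = 1.9597.
The moving clock records proper time: Δτ = Δt/γ = 540/1.9597 = 276 hours.

276 hours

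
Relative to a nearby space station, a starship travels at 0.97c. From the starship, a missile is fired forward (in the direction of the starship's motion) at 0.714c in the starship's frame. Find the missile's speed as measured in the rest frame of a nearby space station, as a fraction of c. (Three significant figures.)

Relativistic velocity addition: u = (u' + v)/(1 + u'v/c²), with u' = 0.714c and v = 0.97c.
Numerator: 0.714 + 0.97 = 1.684. Denominator: 1 + (0.714)(0.97) = 1.69258.
u = 1.684/1.69258 = 0.99493, so the speed is 0.995c.

0.995c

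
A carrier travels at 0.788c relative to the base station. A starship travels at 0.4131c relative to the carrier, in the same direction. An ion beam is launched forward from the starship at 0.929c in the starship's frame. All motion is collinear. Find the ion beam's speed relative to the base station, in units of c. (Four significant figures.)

First combine the ion beam and starship (S''→S'): u₁ = (0.929 + 0.4131)/(1 + 0.929×0.4131) = 1.3421/1.3837699 = 0.96989.
Then combine with the carrier (S'→S): u = (0.96989 + 0.788)/(1 + 0.96989×0.788) = 1.75789/1.76427332 = 0.99638.

0.9964c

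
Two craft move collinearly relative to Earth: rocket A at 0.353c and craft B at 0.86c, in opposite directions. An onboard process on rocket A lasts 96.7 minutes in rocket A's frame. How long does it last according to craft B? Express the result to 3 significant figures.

264 minutes

Speed of rocket A in craft B's frame: u = (v_A + v_B)/(1 + v_A v_B/c²) = (0.353 + 0.86)/(1 + 0.353×0.86) = 1.213/1.30358 = 0.93051; |u| = 0.93051c.
γ for this relative speed: γ = 1/√(1 − 0.865849) = 2.7303.
Rocket A's interval is proper; time dilation gives Δt_B = γΔτ = 2.7303 × 96.7 minutes = 264 minutes.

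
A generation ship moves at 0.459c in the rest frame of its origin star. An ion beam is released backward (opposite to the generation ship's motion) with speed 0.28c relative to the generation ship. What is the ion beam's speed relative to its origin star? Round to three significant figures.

In units of c, u = (u' + v)/(1 + u'v) with u' = −0.28 and v = 0.459.
Numerator: −0.28 + 0.459 = 0.179. Denominator: 1 + (−0.28)(0.459) = 0.87148.
u = 0.179/0.87148 = 0.2054, so the speed is 0.205c.

0.205c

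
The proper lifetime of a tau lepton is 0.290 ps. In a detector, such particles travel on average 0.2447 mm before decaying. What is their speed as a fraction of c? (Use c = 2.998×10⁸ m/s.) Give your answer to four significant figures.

0.9423c

d = βγcτ ⇒ βγ = d/(cτ) = 2.447×10^-4 m / (8.6942×10^-5 m) = 2.8145.
β = (βγ)/√(1+(βγ)²) = 2.8145/√8.92141 = 0.9423.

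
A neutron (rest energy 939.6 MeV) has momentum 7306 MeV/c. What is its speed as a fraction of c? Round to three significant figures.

0.992c

pc/(mc²) = 7306/939.6 = 7.7756 = βγ = β/√(1−β²).
So β² = x²/(1 + x²) with x = 7.7756: x² = 60.46, β² = 60.46/61.46 = 0.983729, β = 0.992.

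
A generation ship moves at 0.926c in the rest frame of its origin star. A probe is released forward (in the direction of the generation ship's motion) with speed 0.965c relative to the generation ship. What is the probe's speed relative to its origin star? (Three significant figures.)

0.999c

Relativistic velocity addition: u = (u' + v)/(1 + u'v/c²), with u' = 0.965c and v = 0.926c.
Numerator: 0.965 + 0.926 = 1.891. Denominator: 1 + (0.965)(0.926) = 1.89359.
u = 1.891/1.89359 = 0.99863, so the speed is 0.999c.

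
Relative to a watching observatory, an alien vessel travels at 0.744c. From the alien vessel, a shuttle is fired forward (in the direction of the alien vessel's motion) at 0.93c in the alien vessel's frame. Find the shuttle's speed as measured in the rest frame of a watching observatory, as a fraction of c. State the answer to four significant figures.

0.9894c

Relativistic velocity addition: u = (u' + v)/(1 + u'v/c²), with u' = 0.93c and v = 0.744c.
Numerator: 0.93 + 0.744 = 1.674. Denominator: 1 + (0.93)(0.744) = 1.69192.
u = 1.674/1.69192 = 0.98941, so the speed is 0.9894c.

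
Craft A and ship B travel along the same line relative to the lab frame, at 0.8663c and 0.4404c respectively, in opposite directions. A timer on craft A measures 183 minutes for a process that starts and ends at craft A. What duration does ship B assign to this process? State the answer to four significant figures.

563.7 minutes

Speed of craft A in ship B's frame: u = (v_A + v_B)/(1 + v_A v_B/c²) = (0.8663 + 0.4404)/(1 + 0.8663×0.4404) = 1.3067/1.38151852 = 0.94584; |u| = 0.94584c.
At |u| = 0.94584c, γ = (1 − 0.894613)^(−1/2) = 3.0804.
Craft A's interval is proper; time dilation gives Δt_B = γΔτ = 3.0804 × 183 minutes = 563.7 minutes.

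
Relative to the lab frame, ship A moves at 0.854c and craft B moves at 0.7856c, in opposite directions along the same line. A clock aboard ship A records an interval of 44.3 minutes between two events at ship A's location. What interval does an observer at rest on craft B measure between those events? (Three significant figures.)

230 minutes

Transform ship A's velocity into craft B's frame: (0.854 + 0.7856)/(1 + 0.854·0.7856) = 1.6396/1.6709024, so the relative speed is 0.98127c.
At |u| = 0.98127c, γ = (1 − 0.962891)^(−1/2) = 5.1911.
The clock on ship A records proper time, so craft B measures Δt = γΔτ = 5.1911 × 44.3 = 230 minutes.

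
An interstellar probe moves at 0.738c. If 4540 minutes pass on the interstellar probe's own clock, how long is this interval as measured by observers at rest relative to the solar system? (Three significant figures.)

γ = 1/√(1 − β²) = 1/√(1 − 0.544644) = 1/√0.455356 = 1/0.674801 = 1.4819.
The onboard clock measures proper time, so the interval in the rest frame of the solar system is dilated: Δt = γ·Δτ = 1.4819 × 4540 minutes = 6730 minutes.

6730 minutes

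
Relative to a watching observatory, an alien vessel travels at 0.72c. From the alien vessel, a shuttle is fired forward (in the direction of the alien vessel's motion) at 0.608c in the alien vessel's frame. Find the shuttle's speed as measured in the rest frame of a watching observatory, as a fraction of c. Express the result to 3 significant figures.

0.924c

Relativistic velocity addition: u = (u' + v)/(1 + u'v/c²), with u' = 0.608c and v = 0.72c.
Numerator: 0.608 + 0.72 = 1.328. Denominator: 1 + (0.608)(0.72) = 1.43776.
u = 1.328/1.43776 = 0.92366, so the speed is 0.924c.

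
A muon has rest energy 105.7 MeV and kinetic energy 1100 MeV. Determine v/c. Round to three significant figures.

0.996

γ = 1 + K/(mc²) = 1 + 1100/105.7 = 11.407.
β = √(1 − 1/γ²) = √(1 − 0.00768523) = √0.99231477 = 0.996.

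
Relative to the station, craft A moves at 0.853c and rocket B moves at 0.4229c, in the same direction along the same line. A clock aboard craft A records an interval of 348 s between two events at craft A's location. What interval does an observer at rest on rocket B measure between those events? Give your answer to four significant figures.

470.4 s

Speed of craft A in rocket B's frame: u = (v_A − v_B)/(1 − v_A v_B/c²) = (0.853 − 0.4229)/(1 − 0.853×0.4229) = 0.4301/0.6392663 = 0.6728; |u| = 0.6728c.
γ for this relative speed: γ = 1/√(1 − 0.45266) = 1.3517.
The clock on craft A records proper time, so rocket B measures Δt = γΔτ = 1.3517 × 348 = 470.4 s.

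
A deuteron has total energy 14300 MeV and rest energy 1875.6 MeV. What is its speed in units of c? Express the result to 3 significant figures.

0.991c

Total energy E = γmc² gives γ = 14300/1875.6 = 7.6242.
Hence β = √(1 − 1/γ²) = √(1 − 0.0172033) = √0.9827967 = 0.991.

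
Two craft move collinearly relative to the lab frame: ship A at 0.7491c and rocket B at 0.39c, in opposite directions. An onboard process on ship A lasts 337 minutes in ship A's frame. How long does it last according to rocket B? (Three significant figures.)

Speed of ship A in rocket B's frame: u = (v_A + v_B)/(1 + v_A v_B/c²) = (0.7491 + 0.39)/(1 + 0.7491×0.39) = 1.1391/1.292149 = 0.88155; |u| = 0.88155c.
At |u| = 0.88155c, γ = (1 − 0.77713)^(−1/2) = 2.1182.
The clock on ship A records proper time, so rocket B measures Δt = γΔτ = 2.1182 × 337 = 714 minutes.

714 minutes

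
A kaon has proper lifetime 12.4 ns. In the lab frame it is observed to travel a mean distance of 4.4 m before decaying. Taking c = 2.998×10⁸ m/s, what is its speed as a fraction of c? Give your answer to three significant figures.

Let x = d/(cτ) = 4.400 m / (2.998×10⁸ m/s × 1.240×10^-8 s) = 1.1836. Since d = βγcτ, x = βγ = β/√(1−β²).
Solving: β² = x²/(1+x²) = 1.40091/2.40091 = 0.583491, so β = 0.764.

0.764c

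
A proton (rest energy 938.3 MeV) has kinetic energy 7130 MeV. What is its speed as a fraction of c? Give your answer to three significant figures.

γ = 1 + K/(mc²) = 1 + 7130/938.3 = 8.5988.
β = √(1 − 1/γ²) = √(1 − 0.0135246) = √0.9864754 = 0.993.

0.993c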